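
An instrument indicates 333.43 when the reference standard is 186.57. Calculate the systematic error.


Systematic error = measured - true
= 333.43 - 186.57
= 146.8600

146.8600


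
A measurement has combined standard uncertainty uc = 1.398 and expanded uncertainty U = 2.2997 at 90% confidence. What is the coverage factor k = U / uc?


k = U / uc
k = 2.2997 / 1.398
k = 1.645

1.645


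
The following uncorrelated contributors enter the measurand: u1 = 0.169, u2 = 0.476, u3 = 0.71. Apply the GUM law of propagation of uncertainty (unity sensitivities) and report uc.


uc = sqrt(0.169^2 + 0.476^2 + 0.71^2)
uc = sqrt(0.759237)
uc = 0.8713

0.8713


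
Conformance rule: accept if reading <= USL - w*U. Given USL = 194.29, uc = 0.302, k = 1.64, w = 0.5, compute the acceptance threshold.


U = k * uc = 1.64 * 0.302 = 0.49528
guard band g = w * U = 0.5 * 0.49528 = 0.24764
AL = USL - g = 194.29 - 0.24764
AL = 194.0424

194.0424


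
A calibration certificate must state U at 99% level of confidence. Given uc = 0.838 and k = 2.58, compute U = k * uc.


U = k * uc
U = 2.58 * 0.838
U = 2.1620

2.1620


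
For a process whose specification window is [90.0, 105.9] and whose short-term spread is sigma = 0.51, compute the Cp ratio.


Cp = (USL - LSL) / (6 * sigma)
= (105.9 - 90.0) / (6 * 0.51)
= 15.9000 / 3.0600
= 5.1961

5.1961


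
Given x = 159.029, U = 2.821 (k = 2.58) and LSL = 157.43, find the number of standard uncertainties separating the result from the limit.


u = U / k = 2.821 / 2.58 = 1.0934109
margin = |LSL - x| = |157.43 - 159.029| = 1.599
z = margin / u = 1.599 / 1.0934109
z = 1.4624

1.4624


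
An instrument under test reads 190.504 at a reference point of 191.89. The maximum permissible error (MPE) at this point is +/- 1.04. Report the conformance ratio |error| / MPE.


e = indication - reference = 190.504 - 191.89 = -1.3860
|e| = 1.3860
ratio = |e| / MPE = 1.3860 / 1.04
ratio = 1.3327

1.3327


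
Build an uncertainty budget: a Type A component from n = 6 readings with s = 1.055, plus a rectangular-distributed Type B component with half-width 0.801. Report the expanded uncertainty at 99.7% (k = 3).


u_A = s / sqrt(n) = 1.055 / sqrt(6) = 0.43070195
u_B = half_width / sqrt(3) = 0.801 / sqrt(3) = 0.46245757
uc = sqrt(u_A^2 + u_B^2) = sqrt(0.43070195^2 + 0.46245757^2) = 0.63195821
U = k * uc = 3 * 0.63195821
U = 1.8959

1.8959


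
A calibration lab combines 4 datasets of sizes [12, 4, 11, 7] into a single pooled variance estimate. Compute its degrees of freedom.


nu = sum_i (n_i - 1)
nu = ((12 - 1) + (4 - 1) + (11 - 1) + (7 - 1))
nu = 11 + 3 + 10 + 6
nu = 30

30


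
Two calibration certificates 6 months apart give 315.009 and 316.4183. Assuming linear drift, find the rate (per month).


rate = (v2 - v1) / months
= (316.4183 - 315.009) / 6
= 1.4093 / 6
= 0.2349

0.2349


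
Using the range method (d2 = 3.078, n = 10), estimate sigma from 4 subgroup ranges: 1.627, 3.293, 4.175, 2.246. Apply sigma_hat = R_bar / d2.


R_bar = (1.627 + 3.293 + 4.175 + 2.246) / 4
R_bar = 11.341 / 4 = 2.83525
sigma_hat = R_bar / d2 = 2.83525 / 3.078 = 0.9211

0.9211


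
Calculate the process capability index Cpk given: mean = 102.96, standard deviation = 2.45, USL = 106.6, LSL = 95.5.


Cpu = (USL - mean) / (3*sigma) = (106.6 - 102.96) / (3*2.45) = 0.4952
Cpl = (mean - LSL) / (3*sigma) = (102.96 - 95.5) / (3*2.45) = 1.0150
Cpk = min(Cpu, Cpl) = 0.4952

0.4952


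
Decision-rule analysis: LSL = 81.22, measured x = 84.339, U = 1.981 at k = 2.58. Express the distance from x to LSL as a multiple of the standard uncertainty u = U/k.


u = U / k = 1.981 / 2.58 = 0.76782946
margin = |LSL - x| = |81.22 - 84.339| = 3.119
z = margin / u = 3.119 / 0.76782946
z = 4.0621

4.0621


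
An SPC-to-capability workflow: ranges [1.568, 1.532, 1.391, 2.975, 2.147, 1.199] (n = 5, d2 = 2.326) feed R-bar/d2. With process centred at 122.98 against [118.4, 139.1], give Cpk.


R_bar = (1.568 + 1.532 + 1.391 + 2.975 + 2.147 + 1.199) / 6 = 1.802
sigma = R_bar / d2 = 1.802 / 2.326 = 0.77472055
Cp = (USL - LSL)/(6*sigma) = (139.1 - 118.4)/(6*0.77472055) = 4.4532
Cpu = (139.1 - 122.98)/(3*0.77472055) = 6.9358
Cpl = (122.98 - 118.4)/(3*0.77472055) = 1.9706
Cpk = min(Cpu, Cpl) = 1.9706

1.9706


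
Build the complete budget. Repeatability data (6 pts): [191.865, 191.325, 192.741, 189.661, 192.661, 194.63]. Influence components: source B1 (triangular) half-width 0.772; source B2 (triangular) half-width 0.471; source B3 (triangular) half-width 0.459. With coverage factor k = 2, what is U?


mean = (191.865 + 191.325 + 192.741 + 189.661 + 192.661 + 194.63) / 6 = 192.1471667
s = sqrt(sum((x - mean)^2)/(n-1)) = 1.656365
u_A = s / sqrt(n) = 1.656365 / sqrt(6) = 0.67620818
u_B1 = 0.772 / sqrt(6) = 0.31516768
u_B2 = 0.471 / sqrt(6) = 0.19228494
u_B3 = 0.459 / sqrt(6) = 0.18738597
uc = sqrt(0.67620818^2 + 0.31516768^2 + 0.19228494^2 + 0.18738597^2) = 0.79289039
U = k * uc = 2 * 0.79289039
U = 1.5858

1.5858


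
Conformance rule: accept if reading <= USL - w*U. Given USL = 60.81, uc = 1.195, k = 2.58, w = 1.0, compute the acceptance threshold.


U = k * uc = 2.58 * 1.195 = 3.0831
guard band g = w * U = 1.0 * 3.0831 = 3.0831
AL = USL - g = 60.81 - 3.0831
AL = 57.7269

57.7269


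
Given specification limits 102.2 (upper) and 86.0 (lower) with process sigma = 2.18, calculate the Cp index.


Cp = (USL - LSL) / (6 * sigma)
= (102.2 - 86.0) / (6 * 2.18)
= 16.2000 / 13.0800
= 1.2385

1.2385


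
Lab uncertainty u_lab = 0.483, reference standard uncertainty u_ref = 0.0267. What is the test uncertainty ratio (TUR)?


TUR = u_lab / u_ref
= 0.483 / 0.0267
= 18.0899

18.0899


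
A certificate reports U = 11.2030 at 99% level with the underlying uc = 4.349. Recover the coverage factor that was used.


k = U / uc
k = 11.2030 / 4.349
k = 2.576

2.576


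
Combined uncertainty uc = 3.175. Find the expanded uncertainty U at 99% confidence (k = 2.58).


U = k * uc
U = 2.58 * 3.175
U = 8.1915

8.1915


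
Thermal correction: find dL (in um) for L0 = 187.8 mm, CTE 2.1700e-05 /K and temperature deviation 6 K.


dL = L * alpha * dT
= 187.8 * 2.1700e-05 * 6
= 0.0244516 mm
dL_um = 0.0244516 * 1000 = 24.4516 um

24.4516


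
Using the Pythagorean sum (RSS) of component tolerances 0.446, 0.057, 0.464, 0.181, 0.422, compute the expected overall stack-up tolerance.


RSS = sqrt(0.446^2 + 0.057^2 + 0.464^2 + 0.181^2 + 0.422^2)
= sqrt(0.628306)
= 0.7927

0.7927


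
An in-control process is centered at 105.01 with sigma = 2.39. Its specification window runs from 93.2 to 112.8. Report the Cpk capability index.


Cpu = (USL - mean) / (3*sigma) = (112.8 - 105.01) / (3*2.39) = 1.0865
Cpl = (mean - LSL) / (3*sigma) = (105.01 - 93.2) / (3*2.39) = 1.6471
Cpk = min(Cpu, Cpl) = 1.0865

1.0865


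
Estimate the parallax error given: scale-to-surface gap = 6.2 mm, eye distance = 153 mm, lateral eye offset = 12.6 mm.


error = h * offset / d
= 6.2 * 12.6 / 153
= 0.5106

0.5106


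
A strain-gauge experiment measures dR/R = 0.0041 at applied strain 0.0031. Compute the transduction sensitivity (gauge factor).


GF = (dR/R) / epsilon
= 0.0041 / 0.0031
= 1.3226

1.3226


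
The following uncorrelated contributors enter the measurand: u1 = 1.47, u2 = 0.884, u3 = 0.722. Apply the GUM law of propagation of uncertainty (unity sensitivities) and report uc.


uc = sqrt(1.47^2 + 0.884^2 + 0.722^2)
uc = sqrt(3.46364)
uc = 1.8611

1.8611


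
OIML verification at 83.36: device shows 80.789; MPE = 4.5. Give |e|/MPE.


e = indication - reference = 80.789 - 83.36 = -2.5710
|e| = 2.5710
ratio = |e| / MPE = 2.5710 / 4.5
ratio = 0.5713

0.5713


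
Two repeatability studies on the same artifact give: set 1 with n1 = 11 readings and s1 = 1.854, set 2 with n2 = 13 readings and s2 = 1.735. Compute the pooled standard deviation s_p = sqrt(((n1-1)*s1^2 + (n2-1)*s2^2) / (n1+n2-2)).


s_p = sqrt(((n1-1)*s1^2 + (n2-1)*s2^2) / (n1+n2-2))
numerator = (11-1)*1.854^2 + (13-1)*1.735^2 = 34.37316 + 36.1227 = 70.49586
denominator = 11 + 13 - 2 = 22
s_p^2 = 70.49586 / 22 = 3.2043573
s_p = sqrt(3.2043573) = 1.7901

1.7901


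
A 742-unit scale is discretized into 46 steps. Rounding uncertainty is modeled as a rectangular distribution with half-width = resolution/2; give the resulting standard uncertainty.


resolution = range / divisions
resolution = 742 / 46 = 16.130435
u_res = resolution / (2*sqrt(3))
u_res = 16.130435 / 3.4641016
u_res = 4.6565

4.6565


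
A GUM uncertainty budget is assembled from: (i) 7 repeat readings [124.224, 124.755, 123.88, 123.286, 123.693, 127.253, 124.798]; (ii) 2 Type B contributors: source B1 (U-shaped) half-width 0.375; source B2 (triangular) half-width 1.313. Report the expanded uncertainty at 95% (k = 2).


mean = (124.224 + 124.755 + 123.88 + 123.286 + 123.693 + 127.253 + 124.798) / 7 = 124.5555714
s = sqrt(sum((x - mean)^2)/(n-1)) = 1.3100154
u_A = s / sqrt(n) = 1.3100154 / sqrt(7) = 0.49513928
u_B1 = 0.375 / sqrt(2) = 0.26516504
u_B2 = 1.313 / sqrt(6) = 0.53603001
uc = sqrt(0.49513928^2 + 0.26516504^2 + 0.53603001^2) = 0.77640426
U = k * uc = 2 * 0.77640426
U = 1.5528

1.5528


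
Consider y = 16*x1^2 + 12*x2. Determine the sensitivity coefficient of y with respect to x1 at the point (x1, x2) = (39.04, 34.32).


y = 16*x1^2 + 12*x2
dy/dx1 = 2*16*x1
Evaluate at x1 = 39.04: c1 = 32 * 39.04
c1 = 1249.2800

1249.2800


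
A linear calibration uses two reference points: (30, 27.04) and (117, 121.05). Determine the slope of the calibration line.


slope = (y2 - y1) / (x2 - x1)
= (121.05 - 27.04) / (117 - 30)
= 94.0100 / 87
= 1.0806

1.0806


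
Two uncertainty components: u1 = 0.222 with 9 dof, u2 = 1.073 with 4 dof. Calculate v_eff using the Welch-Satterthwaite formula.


uc = sqrt(u1^2 + u2^2) = sqrt(0.222^2 + 1.073^2) = 1.0957249
v_eff = uc^4 / (u1^4/v1 + u2^4/v2)
= 1.0957249^4 / (0.222^4/9 + 1.073^4/4)
= 1.4414717 / 0.3316595
v_eff = 4.3462

4.3462


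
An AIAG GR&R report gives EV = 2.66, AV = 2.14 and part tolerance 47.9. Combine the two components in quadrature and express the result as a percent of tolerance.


GRR = sqrt(EV^2 + AV^2) = sqrt(2.66^2 + 2.14^2) = 3.4139713
%GRR = GRR / tol * 100 = 3.4139713 / 47.9 * 100
%GRR = 7.1273

7.1273


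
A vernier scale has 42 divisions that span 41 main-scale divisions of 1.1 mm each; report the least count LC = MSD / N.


LC = MSD / n_div
= 1.1 / 42
= 0.0262

0.0262


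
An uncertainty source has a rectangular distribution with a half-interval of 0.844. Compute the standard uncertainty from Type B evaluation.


u_B = half_width / sqrt(3)
u_B = 0.844 / 1.7320508
u_B = 0.4873

0.4873


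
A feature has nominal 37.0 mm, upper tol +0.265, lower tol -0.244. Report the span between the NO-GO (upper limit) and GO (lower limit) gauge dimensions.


GO = nominal - lower_tol (smallest hole = maximum material condition)
GO = 37.0 - 0.244 = 36.756
NO-GO = nominal + upper_tol (largest hole = least material condition)
NO-GO = 37.0 + 0.265 = 37.265
spread = NO-GO - GO = 37.265 - 36.756 = 0.5090

0.5090


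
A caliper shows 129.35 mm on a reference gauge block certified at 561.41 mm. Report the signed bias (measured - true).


Systematic error = measured - true
= 129.35 - 561.41
= -432.0600

-432.0600


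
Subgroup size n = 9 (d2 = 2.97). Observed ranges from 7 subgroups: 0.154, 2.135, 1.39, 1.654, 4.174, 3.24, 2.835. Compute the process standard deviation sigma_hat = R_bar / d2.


R_bar = (0.154 + 2.135 + 1.39 + 1.654 + 4.174 + 3.24 + 2.835) / 7
R_bar = 15.582 / 7 = 2.226
sigma_hat = R_bar / d2 = 2.226 / 2.97 = 0.7495

0.7495


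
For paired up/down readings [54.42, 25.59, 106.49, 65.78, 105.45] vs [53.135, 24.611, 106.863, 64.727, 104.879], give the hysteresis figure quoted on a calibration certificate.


|54.42 - 53.135| = 1.2850
|25.59 - 24.611| = 0.9790
|106.49 - 106.863| = 0.3730
|65.78 - 64.727| = 1.0530
|105.45 - 104.879| = 0.5710
hysteresis = max(diffs) = 1.2850

1.2850


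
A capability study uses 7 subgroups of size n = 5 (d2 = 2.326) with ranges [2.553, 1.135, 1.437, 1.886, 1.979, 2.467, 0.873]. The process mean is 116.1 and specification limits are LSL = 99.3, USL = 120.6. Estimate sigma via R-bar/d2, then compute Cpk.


R_bar = (2.553 + 1.135 + 1.437 + 1.886 + 1.979 + 2.467 + 0.873) / 7 = 1.7614286
sigma = R_bar / d2 = 1.7614286 / 2.326 = 0.75727799
Cp = (USL - LSL)/(6*sigma) = (120.6 - 99.3)/(6*0.75727799) = 4.6878
Cpu = (120.6 - 116.1)/(3*0.75727799) = 1.9808
Cpl = (116.1 - 99.3)/(3*0.75727799) = 7.3949
Cpk = min(Cpu, Cpl) = 1.9808

1.9808


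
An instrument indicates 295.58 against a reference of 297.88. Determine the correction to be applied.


Correction = standard - reading
= 297.88 - 295.58
= 2.3000

2.3000


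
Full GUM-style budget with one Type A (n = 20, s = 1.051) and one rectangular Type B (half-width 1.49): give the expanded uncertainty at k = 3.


u_A = s / sqrt(n) = 1.051 / sqrt(20) = 0.23501074
u_B = half_width / sqrt(3) = 1.49 / sqrt(3) = 0.8602519
uc = sqrt(u_A^2 + u_B^2) = sqrt(0.23501074^2 + 0.8602519^2) = 0.89177541
U = k * uc = 3 * 0.89177541
U = 2.6753

2.6753


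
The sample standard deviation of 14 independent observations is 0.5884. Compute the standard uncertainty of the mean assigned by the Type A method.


u_A = s / sqrt(n)
u_A = 0.5884 / sqrt(14)
u_A = 0.5884 / 3.7416574
u_A = 0.1573

0.1573


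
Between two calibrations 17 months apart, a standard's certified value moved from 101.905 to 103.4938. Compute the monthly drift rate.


rate = (v2 - v1) / months
= (103.4938 - 101.905) / 17
= 1.5888 / 17
= 0.0935

0.0935


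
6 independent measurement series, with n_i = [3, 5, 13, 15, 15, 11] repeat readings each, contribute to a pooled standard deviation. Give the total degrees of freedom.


nu = sum_i (n_i - 1)
nu = ((3 - 1) + (5 - 1) + (13 - 1) + (15 - 1) + (15 - 1) + (11 - 1))
nu = 2 + 4 + 12 + 14 + 14 + 10
nu = 56

56


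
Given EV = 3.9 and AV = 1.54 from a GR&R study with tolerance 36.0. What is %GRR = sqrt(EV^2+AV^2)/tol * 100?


GRR = sqrt(EV^2 + AV^2) = sqrt(3.9^2 + 1.54^2) = 4.1930419
%GRR = GRR / tol * 100 = 4.1930419 / 36.0 * 100
%GRR = 11.6473

11.6473


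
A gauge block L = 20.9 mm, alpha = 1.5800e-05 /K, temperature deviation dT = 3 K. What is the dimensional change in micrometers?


dL = L * alpha * dT
= 20.9 * 1.5800e-05 * 3
= 9.9070000e-04 mm
dL_um = 9.9070000e-04 * 1000 = 0.9907 um

0.9907


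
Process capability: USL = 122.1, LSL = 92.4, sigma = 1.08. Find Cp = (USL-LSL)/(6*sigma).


Cp = (USL - LSL) / (6 * sigma)
= (122.1 - 92.4) / (6 * 1.08)
= 29.7000 / 6.4800
= 4.5833

4.5833


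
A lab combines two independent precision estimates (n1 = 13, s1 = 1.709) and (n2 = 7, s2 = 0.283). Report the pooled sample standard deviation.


s_p = sqrt(((n1-1)*s1^2 + (n2-1)*s2^2) / (n1+n2-2))
numerator = (13-1)*1.709^2 + (7-1)*0.283^2 = 35.048172 + 0.480534 = 35.528706
denominator = 13 + 7 - 2 = 18
s_p^2 = 35.528706 / 18 = 1.973817
s_p = sqrt(1.973817) = 1.4049

1.4049


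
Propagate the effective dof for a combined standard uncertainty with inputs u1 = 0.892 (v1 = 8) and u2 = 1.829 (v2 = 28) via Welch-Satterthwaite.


uc = sqrt(u1^2 + u2^2) = sqrt(0.892^2 + 1.829^2) = 2.0349214
v_eff = uc^4 / (u1^4/v1 + u2^4/v2)
= 2.0349214^4 / (0.892^4/8 + 1.829^4/28)
= 17.147095 / 0.47880077
v_eff = 35.8126

35.8126


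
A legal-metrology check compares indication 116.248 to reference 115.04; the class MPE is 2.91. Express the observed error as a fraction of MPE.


e = indication - reference = 116.248 - 115.04 = 1.2080
|e| = 1.2080
ratio = |e| / MPE = 1.2080 / 2.91
ratio = 0.4151

0.4151


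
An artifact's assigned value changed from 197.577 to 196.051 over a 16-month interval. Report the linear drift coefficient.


rate = (v2 - v1) / months
= (196.051 - 197.577) / 16
= -1.5260 / 16
= -0.0954

-0.0954


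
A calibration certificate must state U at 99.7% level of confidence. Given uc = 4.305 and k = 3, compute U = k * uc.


U = k * uc
U = 3 * 4.305
U = 12.9150

12.9150


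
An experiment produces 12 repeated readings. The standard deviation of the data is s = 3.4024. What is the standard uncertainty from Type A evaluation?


u_A = s / sqrt(n)
u_A = 3.4024 / sqrt(12)
u_A = 3.4024 / 3.4641016
u_A = 0.9822

0.9822


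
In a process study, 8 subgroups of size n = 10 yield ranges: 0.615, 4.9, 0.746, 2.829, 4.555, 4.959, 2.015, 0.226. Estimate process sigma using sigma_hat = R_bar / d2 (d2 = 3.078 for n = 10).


R_bar = (0.615 + 4.9 + 0.746 + 2.829 + 4.555 + 4.959 + 2.015 + 0.226) / 8
R_bar = 20.845 / 8 = 2.605625
sigma_hat = R_bar / d2 = 2.605625 / 3.078 = 0.8465

0.8465


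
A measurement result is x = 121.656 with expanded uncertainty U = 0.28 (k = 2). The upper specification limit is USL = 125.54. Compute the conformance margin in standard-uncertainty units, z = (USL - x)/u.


u = U / k = 0.28 / 2 = 0.14
margin = |USL - x| = |125.54 - 121.656| = 3.884
z = margin / u = 3.884 / 0.14
z = 27.7429

27.7429


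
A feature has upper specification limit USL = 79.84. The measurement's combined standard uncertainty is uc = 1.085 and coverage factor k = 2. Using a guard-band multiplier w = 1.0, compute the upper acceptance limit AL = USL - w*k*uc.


U = k * uc = 2 * 1.085 = 2.17
guard band g = w * U = 1.0 * 2.17 = 2.17
AL = USL - g = 79.84 - 2.17
AL = 77.6700

77.6700


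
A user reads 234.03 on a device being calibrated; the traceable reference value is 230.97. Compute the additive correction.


Correction = standard - reading
= 230.97 - 234.03
= -3.0600

-3.0600


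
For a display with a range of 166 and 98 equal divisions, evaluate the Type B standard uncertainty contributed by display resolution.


resolution = range / divisions
resolution = 166 / 98 = 1.6938776
u_res = resolution / (2*sqrt(3))
u_res = 1.6938776 / 3.4641016
u_res = 0.4890

0.4890


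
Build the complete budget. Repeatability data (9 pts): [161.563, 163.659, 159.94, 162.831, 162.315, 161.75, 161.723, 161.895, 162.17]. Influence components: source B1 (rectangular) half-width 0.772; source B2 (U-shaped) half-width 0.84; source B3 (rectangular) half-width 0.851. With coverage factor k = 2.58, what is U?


mean = (161.563 + 163.659 + 159.94 + 162.831 + 162.315 + 161.75 + 161.723 + 161.895 + 162.17) / 9 = 161.9828889
s = sqrt(sum((x - mean)^2)/(n-1)) = 1.0095268
u_A = s / sqrt(n) = 1.0095268 / sqrt(9) = 0.33650893
u_B1 = 0.772 / sqrt(3) = 0.44571441
u_B2 = 0.84 / sqrt(2) = 0.5939697
u_B3 = 0.851 / sqrt(3) = 0.49132508
uc = sqrt(0.33650893^2 + 0.44571441^2 + 0.5939697^2 + 0.49132508^2) = 0.95189282
U = k * uc = 2.58 * 0.95189282
U = 2.4559

2.4559


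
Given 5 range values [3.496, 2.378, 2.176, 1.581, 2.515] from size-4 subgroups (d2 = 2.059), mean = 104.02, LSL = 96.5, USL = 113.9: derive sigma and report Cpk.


R_bar = (3.496 + 2.378 + 2.176 + 1.581 + 2.515) / 5 = 2.4292
sigma = R_bar / d2 = 2.4292 / 2.059 = 1.179796
Cp = (USL - LSL)/(6*sigma) = (113.9 - 96.5)/(6*1.179796) = 2.4581
Cpu = (113.9 - 104.02)/(3*1.179796) = 2.7914
Cpl = (104.02 - 96.5)/(3*1.179796) = 2.1247
Cpk = min(Cpu, Cpl) = 2.1247

2.1247


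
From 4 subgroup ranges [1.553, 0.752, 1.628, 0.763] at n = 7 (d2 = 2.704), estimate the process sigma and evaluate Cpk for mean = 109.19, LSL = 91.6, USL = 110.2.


R_bar = (1.553 + 0.752 + 1.628 + 0.763) / 4 = 1.174
sigma = R_bar / d2 = 1.174 / 2.704 = 0.4341716
Cp = (USL - LSL)/(6*sigma) = (110.2 - 91.6)/(6*0.4341716) = 7.1400
Cpu = (110.2 - 109.19)/(3*0.4341716) = 0.7754
Cpl = (109.19 - 91.6)/(3*0.4341716) = 13.5046
Cpk = min(Cpu, Cpl) = 0.7754

0.7754


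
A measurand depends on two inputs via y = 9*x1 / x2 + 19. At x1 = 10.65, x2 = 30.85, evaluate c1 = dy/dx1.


y = 9*x1 / x2 + 19
dy/dx1 = 9/x2
Evaluate at x2 = 30.85: c1 = 9 / 30.85
c1 = 0.2917

0.2917


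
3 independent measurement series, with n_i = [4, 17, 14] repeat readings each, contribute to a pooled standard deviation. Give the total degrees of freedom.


nu = sum_i (n_i - 1)
nu = ((4 - 1) + (17 - 1) + (14 - 1))
nu = 3 + 16 + 13
nu = 32

32


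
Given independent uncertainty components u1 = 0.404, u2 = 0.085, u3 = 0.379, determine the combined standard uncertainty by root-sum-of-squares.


uc = sqrt(0.404^2 + 0.085^2 + 0.379^2)
uc = sqrt(0.314082)
uc = 0.5604

0.5604


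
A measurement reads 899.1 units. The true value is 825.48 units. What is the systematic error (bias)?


Systematic error = measured - true
= 899.1 - 825.48
= 73.6200

73.6200


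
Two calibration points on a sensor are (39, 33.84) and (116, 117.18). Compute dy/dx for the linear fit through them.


slope = (y2 - y1) / (x2 - x1)
= (117.18 - 33.84) / (116 - 39)
= 83.3400 / 77
= 1.0823

1.0823


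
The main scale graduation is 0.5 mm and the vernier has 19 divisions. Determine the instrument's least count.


LC = MSD / n_div
= 0.5 / 19
= 0.0263

0.0263


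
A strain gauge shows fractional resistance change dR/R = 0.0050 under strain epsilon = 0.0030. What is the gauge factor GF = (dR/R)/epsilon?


GF = (dR/R) / epsilon
= 0.0050 / 0.0030
= 1.6667

1.6667


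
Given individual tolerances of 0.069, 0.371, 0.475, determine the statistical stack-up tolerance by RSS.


RSS = sqrt(0.069^2 + 0.371^2 + 0.475^2)
= sqrt(0.368027)
= 0.6067

0.6067


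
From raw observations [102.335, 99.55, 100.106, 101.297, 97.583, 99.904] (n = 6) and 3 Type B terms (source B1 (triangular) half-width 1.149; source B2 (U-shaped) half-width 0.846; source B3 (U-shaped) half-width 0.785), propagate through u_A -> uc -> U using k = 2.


mean = (102.335 + 99.55 + 100.106 + 101.297 + 97.583 + 99.904) / 6 = 100.1291667
s = sqrt(sum((x - mean)^2)/(n-1)) = 1.6185902
u_A = s / sqrt(n) = 1.6185902 / sqrt(6) = 0.66078668
u_B1 = 1.149 / sqrt(6) = 0.46907729
u_B2 = 0.846 / sqrt(2) = 0.59821234
u_B3 = 0.785 / sqrt(2) = 0.55507882
uc = sqrt(0.66078668^2 + 0.46907729^2 + 0.59821234^2 + 0.55507882^2) = 1.1500622
U = k * uc = 2 * 1.1500622
U = 2.3001

2.3001


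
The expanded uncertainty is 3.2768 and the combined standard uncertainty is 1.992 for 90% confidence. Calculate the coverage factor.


k = U / uc
k = 3.2768 / 1.992
k = 1.645

1.645


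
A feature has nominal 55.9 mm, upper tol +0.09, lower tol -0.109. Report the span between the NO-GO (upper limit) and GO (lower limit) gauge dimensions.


GO = nominal - lower_tol (smallest hole = maximum material condition)
GO = 55.9 - 0.109 = 55.791
NO-GO = nominal + upper_tol (largest hole = least material condition)
NO-GO = 55.9 + 0.09 = 55.99
spread = NO-GO - GO = 55.99 - 55.791 = 0.1990

0.1990


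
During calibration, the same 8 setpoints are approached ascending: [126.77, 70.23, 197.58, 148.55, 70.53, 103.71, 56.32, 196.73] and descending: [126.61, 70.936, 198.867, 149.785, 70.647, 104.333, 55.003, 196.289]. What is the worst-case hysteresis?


|126.77 - 126.61| = 0.1600
|70.23 - 70.936| = 0.7060
|197.58 - 198.867| = 1.2870
|148.55 - 149.785| = 1.2350
|70.53 - 70.647| = 0.1170
|103.71 - 104.333| = 0.6230
|56.32 - 55.003| = 1.3170
|196.73 - 196.289| = 0.4410
hysteresis = max(diffs) = 1.3170

1.3170


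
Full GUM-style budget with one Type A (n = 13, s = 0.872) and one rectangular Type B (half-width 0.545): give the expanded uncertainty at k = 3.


u_A = s / sqrt(n) = 0.872 / sqrt(13) = 0.24184929
u_B = half_width / sqrt(3) = 0.545 / sqrt(3) = 0.3146559
uc = sqrt(u_A^2 + u_B^2) = sqrt(0.24184929^2 + 0.3146559^2) = 0.39686196
U = k * uc = 3 * 0.39686196
U = 1.1906

1.1906


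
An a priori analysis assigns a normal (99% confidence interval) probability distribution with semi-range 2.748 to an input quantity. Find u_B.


u_B = half_width / 2.576
u_B = 2.748 / 2.576
u_B = 1.0668

1.0668


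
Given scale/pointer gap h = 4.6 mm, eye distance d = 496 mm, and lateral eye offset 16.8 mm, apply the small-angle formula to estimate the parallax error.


error = h * offset / d
= 4.6 * 16.8 / 496
= 0.1558

0.1558


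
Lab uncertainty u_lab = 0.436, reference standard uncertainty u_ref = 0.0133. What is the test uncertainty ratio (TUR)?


TUR = u_lab / u_ref
= 0.436 / 0.0133
= 32.7820

32.7820


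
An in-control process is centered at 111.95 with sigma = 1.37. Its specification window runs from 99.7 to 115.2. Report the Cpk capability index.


Cpu = (USL - mean) / (3*sigma) = (115.2 - 111.95) / (3*1.37) = 0.7908
Cpl = (mean - LSL) / (3*sigma) = (111.95 - 99.7) / (3*1.37) = 2.9805
Cpk = min(Cpu, Cpl) = 0.7908

0.7908


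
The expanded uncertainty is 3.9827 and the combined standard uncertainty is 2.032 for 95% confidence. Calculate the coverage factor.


k = U / uc
k = 3.9827 / 2.032
k = 1.96

1.96


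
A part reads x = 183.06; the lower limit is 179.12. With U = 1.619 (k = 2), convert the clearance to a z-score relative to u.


u = U / k = 1.619 / 2 = 0.8095
margin = |LSL - x| = |179.12 - 183.06| = 3.94
z = margin / u = 3.94 / 0.8095
z = 4.8672

4.8672


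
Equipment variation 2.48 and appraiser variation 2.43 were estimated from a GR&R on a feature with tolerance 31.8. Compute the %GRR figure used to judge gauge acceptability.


GRR = sqrt(EV^2 + AV^2) = sqrt(2.48^2 + 2.43^2) = 3.4720743
%GRR = GRR / tol * 100 = 3.4720743 / 31.8 * 100
%GRR = 10.9185

10.9185


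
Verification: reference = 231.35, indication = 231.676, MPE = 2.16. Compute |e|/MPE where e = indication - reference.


e = indication - reference = 231.676 - 231.35 = 0.3260
|e| = 0.3260
ratio = |e| / MPE = 0.3260 / 2.16
ratio = 0.1509

0.1509


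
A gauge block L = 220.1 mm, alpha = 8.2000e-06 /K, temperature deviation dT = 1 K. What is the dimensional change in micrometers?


dL = L * alpha * dT
= 220.1 * 8.2000e-06 * 1
= 0.0018048 mm
dL_um = 0.0018048 * 1000 = 1.8048 um

1.8048


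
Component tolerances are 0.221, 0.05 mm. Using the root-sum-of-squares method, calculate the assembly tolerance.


RSS = sqrt(0.221^2 + 0.05^2)
= sqrt(0.051341)
= 0.2266

0.2266


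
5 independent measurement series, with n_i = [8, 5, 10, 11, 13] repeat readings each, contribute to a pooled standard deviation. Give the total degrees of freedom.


nu = sum_i (n_i - 1)
nu = ((8 - 1) + (5 - 1) + (10 - 1) + (11 - 1) + (13 - 1))
nu = 7 + 4 + 9 + 10 + 12
nu = 42

42


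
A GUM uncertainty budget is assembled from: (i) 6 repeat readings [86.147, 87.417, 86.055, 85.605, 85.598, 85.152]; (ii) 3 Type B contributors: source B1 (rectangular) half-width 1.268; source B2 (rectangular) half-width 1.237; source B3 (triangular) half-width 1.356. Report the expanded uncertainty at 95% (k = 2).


mean = (86.147 + 87.417 + 86.055 + 85.605 + 85.598 + 85.152) / 6 = 85.99566667
s = sqrt(sum((x - mean)^2)/(n-1)) = 0.78347219
u_A = s / sqrt(n) = 0.78347219 / sqrt(6) = 0.31985118
u_B1 = 1.268 / sqrt(3) = 0.73208014
u_B2 = 1.237 / sqrt(3) = 0.71418228
u_B3 = 1.356 / sqrt(6) = 0.55358468
uc = sqrt(0.31985118^2 + 0.73208014^2 + 0.71418228^2 + 0.55358468^2) = 1.2061337
U = k * uc = 2 * 1.2061337
U = 2.4123

2.4123


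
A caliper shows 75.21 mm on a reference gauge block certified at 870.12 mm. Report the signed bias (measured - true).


Systematic error = measured - true
= 75.21 - 870.12
= -794.9100

-794.9100


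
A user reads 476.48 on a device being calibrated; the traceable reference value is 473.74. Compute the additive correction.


Correction = standard - reading
= 473.74 - 476.48
= -2.7400

-2.7400


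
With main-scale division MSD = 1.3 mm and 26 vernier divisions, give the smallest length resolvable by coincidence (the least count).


LC = MSD / n_div
= 1.3 / 26
= 0.0500

0.0500


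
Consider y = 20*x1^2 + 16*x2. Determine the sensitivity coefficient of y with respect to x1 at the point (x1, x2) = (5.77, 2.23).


y = 20*x1^2 + 16*x2
dy/dx1 = 2*20*x1
Evaluate at x1 = 5.77: c1 = 40 * 5.77
c1 = 230.8000

230.8000


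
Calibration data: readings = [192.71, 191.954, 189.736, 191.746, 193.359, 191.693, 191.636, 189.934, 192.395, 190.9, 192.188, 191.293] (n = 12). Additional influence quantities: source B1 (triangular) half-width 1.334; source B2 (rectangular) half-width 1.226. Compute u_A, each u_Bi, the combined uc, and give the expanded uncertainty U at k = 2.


mean = (192.71 + 191.954 + 189.736 + 191.746 + 193.359 + 191.693 + 191.636 + 189.934 + 192.395 + 190.9 + 192.188 + 191.293) / 12 = 191.6286667
s = sqrt(sum((x - mean)^2)/(n-1)) = 1.0567948
u_A = s / sqrt(n) = 1.0567948 / sqrt(12) = 0.30507038
u_B1 = 1.334 / sqrt(6) = 0.54460322
u_B2 = 1.226 / sqrt(3) = 0.70783143
uc = sqrt(0.30507038^2 + 0.54460322^2 + 0.70783143^2) = 0.94376159
U = k * uc = 2 * 0.94376159
U = 1.8875

1.8875


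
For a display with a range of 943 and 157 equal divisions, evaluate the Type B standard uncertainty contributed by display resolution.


resolution = range / divisions
resolution = 943 / 157 = 6.0063694
u_res = resolution / (2*sqrt(3))
u_res = 6.0063694 / 3.4641016
u_res = 1.7339

1.7339


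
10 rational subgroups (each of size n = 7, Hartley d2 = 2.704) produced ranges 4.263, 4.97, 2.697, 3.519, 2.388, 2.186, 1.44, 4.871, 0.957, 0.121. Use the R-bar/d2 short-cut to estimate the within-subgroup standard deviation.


R_bar = (4.263 + 4.97 + 2.697 + 3.519 + 2.388 + 2.186 + 1.44 + 4.871 + 0.957 + 0.121) / 10
R_bar = 27.412 / 10 = 2.7412
sigma_hat = R_bar / d2 = 2.7412 / 2.704 = 1.0138

1.0138


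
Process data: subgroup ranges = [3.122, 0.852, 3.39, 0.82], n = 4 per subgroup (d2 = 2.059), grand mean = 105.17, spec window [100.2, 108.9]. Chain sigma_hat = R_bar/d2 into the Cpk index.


R_bar = (3.122 + 0.852 + 3.39 + 0.82) / 4 = 2.046
sigma = R_bar / d2 = 2.046 / 2.059 = 0.99368626
Cp = (USL - LSL)/(6*sigma) = (108.9 - 100.2)/(6*0.99368626) = 1.4592
Cpu = (108.9 - 105.17)/(3*0.99368626) = 1.2512
Cpl = (105.17 - 100.2)/(3*0.99368626) = 1.6672
Cpk = min(Cpu, Cpl) = 1.2512

1.2512


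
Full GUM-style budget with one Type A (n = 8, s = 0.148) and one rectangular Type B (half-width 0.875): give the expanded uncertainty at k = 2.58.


u_A = s / sqrt(n) = 0.148 / sqrt(8) = 0.052325902
u_B = half_width / sqrt(3) = 0.875 / sqrt(3) = 0.50518149
uc = sqrt(u_A^2 + u_B^2) = sqrt(0.052325902^2 + 0.50518149^2) = 0.50788418
U = k * uc = 2.58 * 0.50788418
U = 1.3103

1.3103


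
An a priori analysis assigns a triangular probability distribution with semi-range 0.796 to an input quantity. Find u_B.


u_B = half_width / sqrt(6)
u_B = 0.796 / 2.4494897
u_B = 0.3250

0.3250


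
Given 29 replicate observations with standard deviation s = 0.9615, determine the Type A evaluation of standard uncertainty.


u_A = s / sqrt(n)
u_A = 0.9615 / sqrt(29)
u_A = 0.9615 / 5.3851648
u_A = 0.1785

0.1785


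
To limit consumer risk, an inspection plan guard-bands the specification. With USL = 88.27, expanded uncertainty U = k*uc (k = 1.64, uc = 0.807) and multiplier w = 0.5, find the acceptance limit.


U = k * uc = 1.64 * 0.807 = 1.32348
guard band g = w * U = 0.5 * 1.32348 = 0.66174
AL = USL - g = 88.27 - 0.66174
AL = 87.6083

87.6083


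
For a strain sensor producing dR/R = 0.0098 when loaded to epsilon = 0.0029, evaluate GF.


GF = (dR/R) / epsilon
= 0.0098 / 0.0029
= 3.3793

3.3793


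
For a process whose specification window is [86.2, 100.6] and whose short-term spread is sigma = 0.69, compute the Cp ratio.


Cp = (USL - LSL) / (6 * sigma)
= (100.6 - 86.2) / (6 * 0.69)
= 14.4000 / 4.1400
= 3.4783

3.4783


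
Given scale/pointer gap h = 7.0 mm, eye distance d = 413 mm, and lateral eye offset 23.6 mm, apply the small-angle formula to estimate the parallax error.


error = h * offset / d
= 7.0 * 23.6 / 413
= 0.4000

0.4000


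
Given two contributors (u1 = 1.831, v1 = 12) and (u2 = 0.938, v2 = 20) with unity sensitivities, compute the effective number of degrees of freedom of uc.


uc = sqrt(u1^2 + u2^2) = sqrt(1.831^2 + 0.938^2) = 2.057281
v_eff = uc^4 / (u1^4/v1 + u2^4/v2)
= 2.057281^4 / (1.831^4/12 + 0.938^4/20)
= 17.913253 / 0.97534504
v_eff = 18.3661

18.3661


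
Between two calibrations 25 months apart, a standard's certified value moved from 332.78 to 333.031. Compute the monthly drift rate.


rate = (v2 - v1) / months
= (333.031 - 332.78) / 25
= 0.2510 / 25
= 0.0100

0.0100


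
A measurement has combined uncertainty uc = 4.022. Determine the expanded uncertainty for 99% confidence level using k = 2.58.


U = k * uc
U = 2.58 * 4.022
U = 10.3768

10.3768


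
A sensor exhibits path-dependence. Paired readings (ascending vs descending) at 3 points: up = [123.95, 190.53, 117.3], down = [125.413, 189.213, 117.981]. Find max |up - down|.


|123.95 - 125.413| = 1.4630
|190.53 - 189.213| = 1.3170
|117.3 - 117.981| = 0.6810
hysteresis = max(diffs) = 1.4630

1.4630


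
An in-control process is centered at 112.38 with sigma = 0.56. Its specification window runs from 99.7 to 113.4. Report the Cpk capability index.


Cpu = (USL - mean) / (3*sigma) = (113.4 - 112.38) / (3*0.56) = 0.6071
Cpl = (mean - LSL) / (3*sigma) = (112.38 - 99.7) / (3*0.56) = 7.5476
Cpk = min(Cpu, Cpl) = 0.6071

0.6071


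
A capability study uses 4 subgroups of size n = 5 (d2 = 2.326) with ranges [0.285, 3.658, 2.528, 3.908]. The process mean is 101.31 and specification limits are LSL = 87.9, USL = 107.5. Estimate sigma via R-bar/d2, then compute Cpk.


R_bar = (0.285 + 3.658 + 2.528 + 3.908) / 4 = 2.59475
sigma = R_bar / d2 = 2.59475 / 2.326 = 1.1155417
Cp = (USL - LSL)/(6*sigma) = (107.5 - 87.9)/(6*1.1155417) = 2.9283
Cpu = (107.5 - 101.31)/(3*1.1155417) = 1.8496
Cpl = (101.31 - 87.9)/(3*1.1155417) = 4.0070
Cpk = min(Cpu, Cpl) = 1.8496

1.8496


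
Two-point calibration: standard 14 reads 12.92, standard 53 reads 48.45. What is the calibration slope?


slope = (y2 - y1) / (x2 - x1)
= (48.45 - 12.92) / (53 - 14)
= 35.5300 / 39
= 0.9110

0.9110


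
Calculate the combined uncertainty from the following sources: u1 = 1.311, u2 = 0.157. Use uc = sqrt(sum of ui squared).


uc = sqrt(1.311^2 + 0.157^2)
uc = sqrt(1.74337)
uc = 1.3204

1.3204


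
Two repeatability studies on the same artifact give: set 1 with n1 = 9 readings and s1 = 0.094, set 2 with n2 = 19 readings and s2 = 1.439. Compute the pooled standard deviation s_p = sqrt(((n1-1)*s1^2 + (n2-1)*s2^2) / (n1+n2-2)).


s_p = sqrt(((n1-1)*s1^2 + (n2-1)*s2^2) / (n1+n2-2))
numerator = (9-1)*0.094^2 + (19-1)*1.439^2 = 0.070688 + 37.272978 = 37.343666
denominator = 9 + 19 - 2 = 26
s_p^2 = 37.343666 / 26 = 1.4362948
s_p = sqrt(1.4362948) = 1.1985

1.1985


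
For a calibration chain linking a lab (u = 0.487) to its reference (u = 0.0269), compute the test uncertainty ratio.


TUR = u_lab / u_ref
= 0.487 / 0.0269
= 18.1041

18.1041


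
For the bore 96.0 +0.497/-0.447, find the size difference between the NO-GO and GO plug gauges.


GO = nominal - lower_tol (smallest hole = maximum material condition)
GO = 96.0 - 0.447 = 95.553
NO-GO = nominal + upper_tol (largest hole = least material condition)
NO-GO = 96.0 + 0.497 = 96.497
spread = NO-GO - GO = 96.497 - 95.553 = 0.9440

0.9440


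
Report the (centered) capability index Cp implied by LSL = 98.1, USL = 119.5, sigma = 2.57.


Cp = (USL - LSL) / (6 * sigma)
= (119.5 - 98.1) / (6 * 2.57)
= 21.4000 / 15.4200
= 1.3878

1.3878


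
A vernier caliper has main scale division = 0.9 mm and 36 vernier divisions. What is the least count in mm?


LC = MSD / n_div
= 0.9 / 36
= 0.0250

0.0250


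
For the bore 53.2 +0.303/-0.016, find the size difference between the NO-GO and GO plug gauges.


GO = nominal - lower_tol (smallest hole = maximum material condition)
GO = 53.2 - 0.016 = 53.184
NO-GO = nominal + upper_tol (largest hole = least material condition)
NO-GO = 53.2 + 0.303 = 53.503
spread = NO-GO - GO = 53.503 - 53.184 = 0.3190

0.3190


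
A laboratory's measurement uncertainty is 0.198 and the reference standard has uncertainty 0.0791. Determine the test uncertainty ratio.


TUR = u_lab / u_ref
= 0.198 / 0.0791
= 2.5032

2.5032


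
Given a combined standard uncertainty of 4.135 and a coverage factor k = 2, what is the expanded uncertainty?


U = k * uc
U = 2 * 4.135
U = 8.2700

8.2700


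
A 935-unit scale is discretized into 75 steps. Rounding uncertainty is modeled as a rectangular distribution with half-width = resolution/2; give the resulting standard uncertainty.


resolution = range / divisions
resolution = 935 / 75 = 12.466667
u_res = resolution / (2*sqrt(3))
u_res = 12.466667 / 3.4641016
u_res = 3.5988

3.5988


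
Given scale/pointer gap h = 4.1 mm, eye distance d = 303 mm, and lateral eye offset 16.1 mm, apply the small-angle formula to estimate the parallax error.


error = h * offset / d
= 4.1 * 16.1 / 303
= 0.2179

0.2179


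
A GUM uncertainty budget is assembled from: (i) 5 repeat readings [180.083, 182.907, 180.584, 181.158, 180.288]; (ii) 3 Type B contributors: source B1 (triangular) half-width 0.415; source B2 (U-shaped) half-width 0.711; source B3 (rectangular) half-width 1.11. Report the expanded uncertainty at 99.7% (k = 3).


mean = (180.083 + 182.907 + 180.584 + 181.158 + 180.288) / 5 = 181.004
s = sqrt(sum((x - mean)^2)/(n-1)) = 1.1382467
u_A = s / sqrt(n) = 1.1382467 / sqrt(5) = 0.5090394
u_B1 = 0.415 / sqrt(6) = 0.16942304
u_B2 = 0.711 / sqrt(2) = 0.50275292
u_B3 = 1.11 / sqrt(3) = 0.6408588
uc = sqrt(0.5090394^2 + 0.16942304^2 + 0.50275292^2 + 0.6408588^2) = 0.9753388
U = k * uc = 3 * 0.9753388
U = 2.9260

2.9260


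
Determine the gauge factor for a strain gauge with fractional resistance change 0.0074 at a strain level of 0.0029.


GF = (dR/R) / epsilon
= 0.0074 / 0.0029
= 2.5517

2.5517


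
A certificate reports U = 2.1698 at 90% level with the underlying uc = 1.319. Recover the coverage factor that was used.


k = U / uc
k = 2.1698 / 1.319
k = 1.645

1.645


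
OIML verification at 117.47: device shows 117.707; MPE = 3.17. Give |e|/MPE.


e = indication - reference = 117.707 - 117.47 = 0.2370
|e| = 0.2370
ratio = |e| / MPE = 0.2370 / 3.17
ratio = 0.0748

0.0748


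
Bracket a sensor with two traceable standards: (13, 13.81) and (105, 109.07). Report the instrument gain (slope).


slope = (y2 - y1) / (x2 - x1)
= (109.07 - 13.81) / (105 - 13)
= 95.2600 / 92
= 1.0354

1.0354


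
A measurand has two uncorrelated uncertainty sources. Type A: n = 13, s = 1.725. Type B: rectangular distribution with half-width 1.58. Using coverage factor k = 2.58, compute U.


u_A = s / sqrt(n) = 1.725 / sqrt(13) = 0.47842892
u_B = half_width / sqrt(3) = 1.58 / sqrt(3) = 0.91221343
uc = sqrt(u_A^2 + u_B^2) = sqrt(0.47842892^2 + 0.91221343^2) = 1.0300619
U = k * uc = 2.58 * 1.0300619
U = 2.6576

2.6576


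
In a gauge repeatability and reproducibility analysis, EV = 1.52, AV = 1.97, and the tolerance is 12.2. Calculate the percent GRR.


GRR = sqrt(EV^2 + AV^2) = sqrt(1.52^2 + 1.97^2) = 2.4882323
%GRR = GRR / tol * 100 = 2.4882323 / 12.2 * 100
%GRR = 20.3953

20.3953


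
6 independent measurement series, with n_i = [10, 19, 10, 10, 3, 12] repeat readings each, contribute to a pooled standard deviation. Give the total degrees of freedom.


nu = sum_i (n_i - 1)
nu = ((10 - 1) + (19 - 1) + (10 - 1) + (10 - 1) + (3 - 1) + (12 - 1))
nu = 9 + 18 + 9 + 9 + 2 + 11
nu = 58

58


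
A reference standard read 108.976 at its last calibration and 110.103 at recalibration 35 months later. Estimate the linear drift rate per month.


rate = (v2 - v1) / months
= (110.103 - 108.976) / 35
= 1.1270 / 35
= 0.0322

0.0322


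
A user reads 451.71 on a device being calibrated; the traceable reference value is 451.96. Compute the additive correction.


Correction = standard - reading
= 451.96 - 451.71
= 0.2500

0.2500


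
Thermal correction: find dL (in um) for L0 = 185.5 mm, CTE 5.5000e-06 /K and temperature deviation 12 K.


dL = L * alpha * dT
= 185.5 * 5.5000e-06 * 12
= 0.0122430 mm
dL_um = 0.0122430 * 1000 = 12.2430 um

12.2430
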